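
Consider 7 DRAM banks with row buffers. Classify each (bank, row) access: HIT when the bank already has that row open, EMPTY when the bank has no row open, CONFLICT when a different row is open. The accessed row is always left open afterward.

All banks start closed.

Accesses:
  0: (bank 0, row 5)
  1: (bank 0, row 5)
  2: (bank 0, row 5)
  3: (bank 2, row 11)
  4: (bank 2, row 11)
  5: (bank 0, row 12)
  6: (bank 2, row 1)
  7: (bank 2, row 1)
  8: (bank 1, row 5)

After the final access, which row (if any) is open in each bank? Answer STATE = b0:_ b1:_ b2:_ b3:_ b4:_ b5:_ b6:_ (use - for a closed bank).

#0 (0,5) E
#1 (0,5) H  (was 5)
#2 (0,5) H  (was 5)
#3 (2,11) E
#4 (2,11) H  (was 11)
#5 (0,12) C  (was 5)
#6 (2,1) C  (was 11)
#7 (2,1) H  (was 1)
#8 (1,5) E

STATE = b0:12 b1:5 b2:1 b3:- b4:- b5:- b6:-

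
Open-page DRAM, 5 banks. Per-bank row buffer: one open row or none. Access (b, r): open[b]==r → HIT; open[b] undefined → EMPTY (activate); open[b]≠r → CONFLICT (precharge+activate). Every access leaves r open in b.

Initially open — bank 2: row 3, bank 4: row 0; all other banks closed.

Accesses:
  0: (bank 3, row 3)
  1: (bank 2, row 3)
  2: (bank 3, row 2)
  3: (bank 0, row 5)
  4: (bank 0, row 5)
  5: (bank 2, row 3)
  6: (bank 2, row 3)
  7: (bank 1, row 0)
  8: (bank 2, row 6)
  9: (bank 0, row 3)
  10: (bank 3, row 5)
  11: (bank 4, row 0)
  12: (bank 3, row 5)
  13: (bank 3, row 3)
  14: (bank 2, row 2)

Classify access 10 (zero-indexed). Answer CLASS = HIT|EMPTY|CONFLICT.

CLASS = CONFLICT

step 0: bank3 None->3 [EMPTY]
step 1: bank2 3->3 [HIT]
step 2: bank3 3->2 [CONFLICT]
step 3: bank0 None->5 [EMPTY]
step 4: bank0 5->5 [HIT]
step 5: bank2 3->3 [HIT]
step 6: bank2 3->3 [HIT]
step 7: bank1 None->0 [EMPTY]
step 8: bank2 3->6 [CONFLICT]
step 9: bank0 5->3 [CONFLICT]
step 10: bank3 2->5 [CONFLICT]
step 11: bank4 0->0 [HIT]
step 12: bank3 5->5 [HIT]
step 13: bank3 5->3 [CONFLICT]
step 14: bank2 6->2 [CONFLICT]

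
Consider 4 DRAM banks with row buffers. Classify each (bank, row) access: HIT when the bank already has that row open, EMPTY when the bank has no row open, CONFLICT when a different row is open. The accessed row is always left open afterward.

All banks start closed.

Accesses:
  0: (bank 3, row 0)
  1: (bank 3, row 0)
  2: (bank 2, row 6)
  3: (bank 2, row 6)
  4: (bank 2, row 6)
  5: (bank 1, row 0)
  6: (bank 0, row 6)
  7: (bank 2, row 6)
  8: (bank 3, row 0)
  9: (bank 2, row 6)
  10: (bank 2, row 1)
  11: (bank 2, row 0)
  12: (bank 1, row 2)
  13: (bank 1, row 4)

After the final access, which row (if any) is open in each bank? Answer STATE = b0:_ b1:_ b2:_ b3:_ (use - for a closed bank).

STATE = b0:6 b1:4 b2:0 b3:0

step 0: bank3 None->0 [EMPTY]
step 1: bank3 0->0 [HIT]
step 2: bank2 None->6 [EMPTY]
step 3: bank2 6->6 [HIT]
step 4: bank2 6->6 [HIT]
step 5: bank1 None->0 [EMPTY]
step 6: bank0 None->6 [EMPTY]
step 7: bank2 6->6 [HIT]
step 8: bank3 0->0 [HIT]
step 9: bank2 6->6 [HIT]
step 10: bank2 6->1 [CONFLICT]
step 11: bank2 1->0 [CONFLICT]
step 12: bank1 0->2 [CONFLICT]
step 13: bank1 2->4 [CONFLICT]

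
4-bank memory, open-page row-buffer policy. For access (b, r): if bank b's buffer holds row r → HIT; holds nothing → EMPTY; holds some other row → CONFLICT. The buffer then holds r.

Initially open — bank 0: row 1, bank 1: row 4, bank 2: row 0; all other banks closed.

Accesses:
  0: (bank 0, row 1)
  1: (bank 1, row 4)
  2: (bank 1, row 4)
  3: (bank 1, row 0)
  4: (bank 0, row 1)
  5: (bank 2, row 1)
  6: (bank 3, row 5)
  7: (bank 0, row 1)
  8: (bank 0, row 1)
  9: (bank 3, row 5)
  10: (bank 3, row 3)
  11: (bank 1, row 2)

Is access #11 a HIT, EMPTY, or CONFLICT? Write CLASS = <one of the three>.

step 0: bank0 1->1 [HIT]
step 1: bank1 4->4 [HIT]
step 2: bank1 4->4 [HIT]
step 3: bank1 4->0 [CONFLICT]
step 4: bank0 1->1 [HIT]
step 5: bank2 0->1 [CONFLICT]
step 6: bank3 None->5 [EMPTY]
step 7: bank0 1->1 [HIT]
step 8: bank0 1->1 [HIT]
step 9: bank3 5->5 [HIT]
step 10: bank3 5->3 [CONFLICT]
step 11: bank1 0->2 [CONFLICT]

CLASS = CONFLICT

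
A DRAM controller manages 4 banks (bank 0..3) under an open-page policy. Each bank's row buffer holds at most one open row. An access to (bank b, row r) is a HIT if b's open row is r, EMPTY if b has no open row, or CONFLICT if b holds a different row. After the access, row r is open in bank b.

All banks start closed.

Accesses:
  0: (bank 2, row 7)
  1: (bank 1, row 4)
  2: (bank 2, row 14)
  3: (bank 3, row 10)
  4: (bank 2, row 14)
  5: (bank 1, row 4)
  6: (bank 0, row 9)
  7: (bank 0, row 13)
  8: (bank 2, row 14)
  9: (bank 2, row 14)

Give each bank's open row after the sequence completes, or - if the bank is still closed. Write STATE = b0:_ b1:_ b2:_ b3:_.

STATE = b0:13 b1:4 b2:14 b3:10

step 0: bank2 None->7 [EMPTY]
step 1: bank1 None->4 [EMPTY]
step 2: bank2 7->14 [CONFLICT]
step 3: bank3 None->10 [EMPTY]
step 4: bank2 14->14 [HIT]
step 5: bank1 4->4 [HIT]
step 6: bank0 None->9 [EMPTY]
step 7: bank0 9->13 [CONFLICT]
step 8: bank2 14->14 [HIT]
step 9: bank2 14->14 [HIT]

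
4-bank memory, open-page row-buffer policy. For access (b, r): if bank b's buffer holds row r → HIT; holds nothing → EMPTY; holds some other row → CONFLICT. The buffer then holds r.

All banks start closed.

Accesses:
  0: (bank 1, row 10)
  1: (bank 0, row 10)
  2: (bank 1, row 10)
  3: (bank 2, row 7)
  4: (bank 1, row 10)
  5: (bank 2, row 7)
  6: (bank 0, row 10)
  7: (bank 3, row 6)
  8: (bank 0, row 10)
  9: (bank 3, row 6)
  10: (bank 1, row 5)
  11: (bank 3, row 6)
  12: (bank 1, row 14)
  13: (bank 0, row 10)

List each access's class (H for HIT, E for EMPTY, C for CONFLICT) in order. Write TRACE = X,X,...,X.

0: bank 1 row 10 — prev None → EMPTY
1: bank 0 row 10 — prev None → EMPTY
2: bank 1 row 10 — prev 10 → HIT
3: bank 2 row 7 — prev None → EMPTY
4: bank 1 row 10 — prev 10 → HIT
5: bank 2 row 7 — prev 7 → HIT
6: bank 0 row 10 — prev 10 → HIT
7: bank 3 row 6 — prev None → EMPTY
8: bank 0 row 10 — prev 10 → HIT
9: bank 3 row 6 — prev 6 → HIT
10: bank 1 row 5 — prev 10 → CONFLICT
11: bank 3 row 6 — prev 6 → HIT
12: bank 1 row 14 — prev 5 → CONFLICT
13: bank 0 row 10 — prev 10 → HIT

TRACE = E,E,H,E,H,H,H,E,H,H,C,H,C,H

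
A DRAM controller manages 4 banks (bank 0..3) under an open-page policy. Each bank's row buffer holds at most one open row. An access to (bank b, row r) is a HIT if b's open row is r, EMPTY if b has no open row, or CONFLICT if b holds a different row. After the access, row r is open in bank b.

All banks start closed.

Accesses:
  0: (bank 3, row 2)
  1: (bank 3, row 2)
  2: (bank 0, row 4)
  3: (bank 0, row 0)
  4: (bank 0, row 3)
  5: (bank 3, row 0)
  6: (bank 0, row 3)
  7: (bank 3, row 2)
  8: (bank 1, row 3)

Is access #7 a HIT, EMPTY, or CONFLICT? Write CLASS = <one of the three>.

CLASS = CONFLICT

#0 (3,2) E
#1 (3,2) H  (was 2)
#2 (0,4) E
#3 (0,0) C  (was 4)
#4 (0,3) C  (was 0)
#5 (3,0) C  (was 2)
#6 (0,3) H  (was 3)
#7 (3,2) C  (was 0)
#8 (1,3) E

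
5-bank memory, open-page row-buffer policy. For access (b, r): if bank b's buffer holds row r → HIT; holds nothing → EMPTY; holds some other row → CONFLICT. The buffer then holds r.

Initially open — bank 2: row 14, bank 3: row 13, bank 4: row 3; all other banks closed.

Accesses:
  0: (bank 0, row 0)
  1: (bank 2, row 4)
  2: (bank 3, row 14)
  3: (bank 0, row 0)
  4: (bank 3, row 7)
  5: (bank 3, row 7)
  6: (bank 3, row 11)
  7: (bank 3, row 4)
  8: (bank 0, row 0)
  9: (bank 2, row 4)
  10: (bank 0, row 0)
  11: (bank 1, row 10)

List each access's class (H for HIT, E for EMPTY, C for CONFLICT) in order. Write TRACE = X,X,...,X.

TRACE = E,C,C,H,C,H,C,C,H,H,H,E

#0 (0,0) E
#1 (2,4) C  (was 14)
#2 (3,14) C  (was 13)
#3 (0,0) H  (was 0)
#4 (3,7) C  (was 14)
#5 (3,7) H  (was 7)
#6 (3,11) C  (was 7)
#7 (3,4) C  (was 11)
#8 (0,0) H  (was 0)
#9 (2,4) H  (was 4)
#10 (0,0) H  (was 0)
#11 (1,10) E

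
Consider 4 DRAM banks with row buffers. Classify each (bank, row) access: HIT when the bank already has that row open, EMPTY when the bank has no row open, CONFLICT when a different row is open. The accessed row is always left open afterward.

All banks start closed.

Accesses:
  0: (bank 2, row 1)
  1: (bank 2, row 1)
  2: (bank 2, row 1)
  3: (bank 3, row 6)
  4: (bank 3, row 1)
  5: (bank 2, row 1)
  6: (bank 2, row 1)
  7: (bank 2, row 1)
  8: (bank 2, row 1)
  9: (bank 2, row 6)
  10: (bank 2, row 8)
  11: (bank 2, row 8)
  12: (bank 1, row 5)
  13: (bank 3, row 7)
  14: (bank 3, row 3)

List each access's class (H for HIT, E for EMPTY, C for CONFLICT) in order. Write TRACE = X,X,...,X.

step 0: bank2 None->1 [EMPTY]
step 1: bank2 1->1 [HIT]
step 2: bank2 1->1 [HIT]
step 3: bank3 None->6 [EMPTY]
step 4: bank3 6->1 [CONFLICT]
step 5: bank2 1->1 [HIT]
step 6: bank2 1->1 [HIT]
step 7: bank2 1->1 [HIT]
step 8: bank2 1->1 [HIT]
step 9: bank2 1->6 [CONFLICT]
step 10: bank2 6->8 [CONFLICT]
step 11: bank2 8->8 [HIT]
step 12: bank1 None->5 [EMPTY]
step 13: bank3 1->7 [CONFLICT]
step 14: bank3 7->3 [CONFLICT]

TRACE = E,H,H,E,C,H,H,H,H,C,C,H,E,C,C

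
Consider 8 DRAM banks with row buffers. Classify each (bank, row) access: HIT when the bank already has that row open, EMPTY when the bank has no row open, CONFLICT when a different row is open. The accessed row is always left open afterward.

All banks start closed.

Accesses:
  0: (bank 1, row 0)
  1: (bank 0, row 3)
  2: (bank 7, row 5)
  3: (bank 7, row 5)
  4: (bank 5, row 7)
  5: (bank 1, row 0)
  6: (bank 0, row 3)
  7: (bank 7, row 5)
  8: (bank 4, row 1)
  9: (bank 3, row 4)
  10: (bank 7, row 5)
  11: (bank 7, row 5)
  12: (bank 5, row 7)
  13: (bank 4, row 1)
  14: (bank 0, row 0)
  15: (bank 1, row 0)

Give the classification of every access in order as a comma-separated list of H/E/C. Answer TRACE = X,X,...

TRACE = E,E,E,H,E,H,H,H,E,E,H,H,H,H,C,H

step 0: bank1 None->0 [EMPTY]
step 1: bank0 None->3 [EMPTY]
step 2: bank7 None->5 [EMPTY]
step 3: bank7 5->5 [HIT]
step 4: bank5 None->7 [EMPTY]
step 5: bank1 0->0 [HIT]
step 6: bank0 3->3 [HIT]
step 7: bank7 5->5 [HIT]
step 8: bank4 None->1 [EMPTY]
step 9: bank3 None->4 [EMPTY]
step 10: bank7 5->5 [HIT]
step 11: bank7 5->5 [HIT]
step 12: bank5 7->7 [HIT]
step 13: bank4 1->1 [HIT]
step 14: bank0 3->0 [CONFLICT]
step 15: bank1 0->0 [HIT]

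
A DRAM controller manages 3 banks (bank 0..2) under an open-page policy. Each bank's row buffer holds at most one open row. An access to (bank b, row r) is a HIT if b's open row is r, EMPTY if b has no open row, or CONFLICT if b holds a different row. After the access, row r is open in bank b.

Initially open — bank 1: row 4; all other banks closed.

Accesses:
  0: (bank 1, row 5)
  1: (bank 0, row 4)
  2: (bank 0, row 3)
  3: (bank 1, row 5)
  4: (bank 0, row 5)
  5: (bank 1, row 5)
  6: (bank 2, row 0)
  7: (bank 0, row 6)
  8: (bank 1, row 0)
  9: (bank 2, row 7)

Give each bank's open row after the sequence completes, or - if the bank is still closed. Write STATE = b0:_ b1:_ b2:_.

0: bank 1 row 5 — prev 4 → CONFLICT
1: bank 0 row 4 — prev None → EMPTY
2: bank 0 row 3 — prev 4 → CONFLICT
3: bank 1 row 5 — prev 5 → HIT
4: bank 0 row 5 — prev 3 → CONFLICT
5: bank 1 row 5 — prev 5 → HIT
6: bank 2 row 0 — prev None → EMPTY
7: bank 0 row 6 — prev 5 → CONFLICT
8: bank 1 row 0 — prev 5 → CONFLICT
9: bank 2 row 7 — prev 0 → CONFLICT

STATE = b0:6 b1:0 b2:7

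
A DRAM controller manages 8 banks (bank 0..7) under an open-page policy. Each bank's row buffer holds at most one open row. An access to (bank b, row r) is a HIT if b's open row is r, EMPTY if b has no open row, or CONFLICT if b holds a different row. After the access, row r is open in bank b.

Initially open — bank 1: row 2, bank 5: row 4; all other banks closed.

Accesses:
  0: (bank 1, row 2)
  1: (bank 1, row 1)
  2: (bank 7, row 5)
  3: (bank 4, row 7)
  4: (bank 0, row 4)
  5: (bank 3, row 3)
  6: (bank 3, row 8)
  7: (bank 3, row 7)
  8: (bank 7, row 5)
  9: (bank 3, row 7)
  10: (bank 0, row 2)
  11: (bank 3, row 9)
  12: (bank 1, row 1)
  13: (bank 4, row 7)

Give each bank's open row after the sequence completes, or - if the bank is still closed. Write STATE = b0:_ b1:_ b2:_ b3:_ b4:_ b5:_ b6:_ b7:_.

STATE = b0:2 b1:1 b2:- b3:9 b4:7 b5:4 b6:- b7:5

  [0] b1 r2: had r2 ⇒ H
  [1] b1 r1: had r2 ⇒ C
  [2] b7 r5: no row ⇒ E
  [3] b4 r7: no row ⇒ E
  [4] b0 r4: no row ⇒ E
  [5] b3 r3: no row ⇒ E
  [6] b3 r8: had r3 ⇒ C
  [7] b3 r7: had r8 ⇒ C
  [8] b7 r5: had r5 ⇒ H
  [9] b3 r7: had r7 ⇒ H
  [10] b0 r2: had r4 ⇒ C
  [11] b3 r9: had r7 ⇒ C
  [12] b1 r1: had r1 ⇒ H
  [13] b4 r7: had r7 ⇒ H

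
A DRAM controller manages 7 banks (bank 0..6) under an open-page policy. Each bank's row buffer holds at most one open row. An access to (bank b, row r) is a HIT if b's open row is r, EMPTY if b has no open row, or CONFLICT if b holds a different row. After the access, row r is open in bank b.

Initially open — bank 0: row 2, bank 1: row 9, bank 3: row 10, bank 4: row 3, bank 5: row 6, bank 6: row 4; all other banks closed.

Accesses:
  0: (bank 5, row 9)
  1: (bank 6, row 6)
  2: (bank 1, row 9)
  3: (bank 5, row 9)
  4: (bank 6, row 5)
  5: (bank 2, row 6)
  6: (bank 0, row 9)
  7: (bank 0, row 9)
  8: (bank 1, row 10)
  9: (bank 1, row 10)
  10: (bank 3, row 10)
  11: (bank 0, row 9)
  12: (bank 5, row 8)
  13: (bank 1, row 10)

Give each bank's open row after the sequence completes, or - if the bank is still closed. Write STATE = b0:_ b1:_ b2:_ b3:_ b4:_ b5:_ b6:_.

STATE = b0:9 b1:10 b2:6 b3:10 b4:3 b5:8 b6:5

  [0] b5 r9: had r6 ⇒ C
  [1] b6 r6: had r4 ⇒ C
  [2] b1 r9: had r9 ⇒ H
  [3] b5 r9: had r9 ⇒ H
  [4] b6 r5: had r6 ⇒ C
  [5] b2 r6: no row ⇒ E
  [6] b0 r9: had r2 ⇒ C
  [7] b0 r9: had r9 ⇒ H
  [8] b1 r10: had r9 ⇒ C
  [9] b1 r10: had r10 ⇒ H
  [10] b3 r10: had r10 ⇒ H
  [11] b0 r9: had r9 ⇒ H
  [12] b5 r8: had r9 ⇒ C
  [13] b1 r10: had r10 ⇒ H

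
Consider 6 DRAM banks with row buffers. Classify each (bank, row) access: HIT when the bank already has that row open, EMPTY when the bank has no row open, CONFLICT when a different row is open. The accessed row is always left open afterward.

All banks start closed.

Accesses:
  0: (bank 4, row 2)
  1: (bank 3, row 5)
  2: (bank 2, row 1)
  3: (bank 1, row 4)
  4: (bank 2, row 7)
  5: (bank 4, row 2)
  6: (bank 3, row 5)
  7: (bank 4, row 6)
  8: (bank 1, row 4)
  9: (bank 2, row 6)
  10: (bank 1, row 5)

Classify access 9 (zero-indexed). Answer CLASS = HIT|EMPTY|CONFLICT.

CLASS = CONFLICT

0: bank 4 row 2 — prev None → EMPTY
1: bank 3 row 5 — prev None → EMPTY
2: bank 2 row 1 — prev None → EMPTY
3: bank 1 row 4 — prev None → EMPTY
4: bank 2 row 7 — prev 1 → CONFLICT
5: bank 4 row 2 — prev 2 → HIT
6: bank 3 row 5 — prev 5 → HIT
7: bank 4 row 6 — prev 2 → CONFLICT
8: bank 1 row 4 — prev 4 → HIT
9: bank 2 row 6 — prev 7 → CONFLICT
10: bank 1 row 5 — prev 4 → CONFLICT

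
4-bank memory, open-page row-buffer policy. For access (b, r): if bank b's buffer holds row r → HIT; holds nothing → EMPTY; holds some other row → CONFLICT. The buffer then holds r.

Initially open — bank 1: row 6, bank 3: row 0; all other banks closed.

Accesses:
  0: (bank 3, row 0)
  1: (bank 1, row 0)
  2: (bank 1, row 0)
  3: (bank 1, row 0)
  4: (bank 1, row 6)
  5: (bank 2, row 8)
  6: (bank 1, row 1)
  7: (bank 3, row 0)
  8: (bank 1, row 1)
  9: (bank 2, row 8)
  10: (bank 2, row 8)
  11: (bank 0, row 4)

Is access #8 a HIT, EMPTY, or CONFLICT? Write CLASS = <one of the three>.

  [0] b3 r0: had r0 ⇒ H
  [1] b1 r0: had r6 ⇒ C
  [2] b1 r0: had r0 ⇒ H
  [3] b1 r0: had r0 ⇒ H
  [4] b1 r6: had r0 ⇒ C
  [5] b2 r8: no row ⇒ E
  [6] b1 r1: had r6 ⇒ C
  [7] b3 r0: had r0 ⇒ H
  [8] b1 r1: had r1 ⇒ H
  [9] b2 r8: had r8 ⇒ H
  [10] b2 r8: had r8 ⇒ H
  [11] b0 r4: no row ⇒ E

CLASS = HIT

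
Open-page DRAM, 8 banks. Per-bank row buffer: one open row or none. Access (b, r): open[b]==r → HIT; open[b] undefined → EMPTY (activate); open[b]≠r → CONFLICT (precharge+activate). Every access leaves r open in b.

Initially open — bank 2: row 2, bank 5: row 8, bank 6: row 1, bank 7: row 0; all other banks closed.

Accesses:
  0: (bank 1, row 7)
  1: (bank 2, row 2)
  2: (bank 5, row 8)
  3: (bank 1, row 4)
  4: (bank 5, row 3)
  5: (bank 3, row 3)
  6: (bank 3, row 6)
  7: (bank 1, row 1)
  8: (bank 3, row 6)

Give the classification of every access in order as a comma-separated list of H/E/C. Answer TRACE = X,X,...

TRACE = E,H,H,C,C,E,C,C,H

  [0] b1 r7: no row ⇒ E
  [1] b2 r2: had r2 ⇒ H
  [2] b5 r8: had r8 ⇒ H
  [3] b1 r4: had r7 ⇒ C
  [4] b5 r3: had r8 ⇒ C
  [5] b3 r3: no row ⇒ E
  [6] b3 r6: had r3 ⇒ C
  [7] b1 r1: had r4 ⇒ C
  [8] b3 r6: had r6 ⇒ H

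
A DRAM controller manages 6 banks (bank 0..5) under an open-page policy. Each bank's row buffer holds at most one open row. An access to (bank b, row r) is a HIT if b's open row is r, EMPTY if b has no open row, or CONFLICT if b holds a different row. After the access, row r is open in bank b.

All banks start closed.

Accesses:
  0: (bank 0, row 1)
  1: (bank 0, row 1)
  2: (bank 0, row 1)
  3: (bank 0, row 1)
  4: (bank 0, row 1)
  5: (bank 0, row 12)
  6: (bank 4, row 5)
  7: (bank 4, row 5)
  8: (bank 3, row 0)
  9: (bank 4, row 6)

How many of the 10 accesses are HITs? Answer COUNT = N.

COUNT = 5

0: bank 0 row 1 — prev None → EMPTY
1: bank 0 row 1 — prev 1 → HIT
2: bank 0 row 1 — prev 1 → HIT
3: bank 0 row 1 — prev 1 → HIT
4: bank 0 row 1 — prev 1 → HIT
5: bank 0 row 12 — prev 1 → CONFLICT
6: bank 4 row 5 — prev None → EMPTY
7: bank 4 row 5 — prev 5 → HIT
8: bank 3 row 0 — prev None → EMPTY
9: bank 4 row 6 — prev 5 → CONFLICT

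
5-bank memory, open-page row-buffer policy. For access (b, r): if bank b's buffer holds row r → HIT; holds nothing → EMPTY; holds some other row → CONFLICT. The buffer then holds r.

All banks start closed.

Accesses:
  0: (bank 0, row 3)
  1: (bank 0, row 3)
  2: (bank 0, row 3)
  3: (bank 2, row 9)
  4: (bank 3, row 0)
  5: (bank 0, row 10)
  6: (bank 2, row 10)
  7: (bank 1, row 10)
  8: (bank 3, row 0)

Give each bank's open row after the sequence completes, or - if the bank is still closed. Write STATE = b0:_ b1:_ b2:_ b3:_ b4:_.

STATE = b0:10 b1:10 b2:10 b3:0 b4:-

  [0] b0 r3: no row ⇒ E
  [1] b0 r3: had r3 ⇒ H
  [2] b0 r3: had r3 ⇒ H
  [3] b2 r9: no row ⇒ E
  [4] b3 r0: no row ⇒ E
  [5] b0 r10: had r3 ⇒ C
  [6] b2 r10: had r9 ⇒ C
  [7] b1 r10: no row ⇒ E
  [8] b3 r0: had r0 ⇒ H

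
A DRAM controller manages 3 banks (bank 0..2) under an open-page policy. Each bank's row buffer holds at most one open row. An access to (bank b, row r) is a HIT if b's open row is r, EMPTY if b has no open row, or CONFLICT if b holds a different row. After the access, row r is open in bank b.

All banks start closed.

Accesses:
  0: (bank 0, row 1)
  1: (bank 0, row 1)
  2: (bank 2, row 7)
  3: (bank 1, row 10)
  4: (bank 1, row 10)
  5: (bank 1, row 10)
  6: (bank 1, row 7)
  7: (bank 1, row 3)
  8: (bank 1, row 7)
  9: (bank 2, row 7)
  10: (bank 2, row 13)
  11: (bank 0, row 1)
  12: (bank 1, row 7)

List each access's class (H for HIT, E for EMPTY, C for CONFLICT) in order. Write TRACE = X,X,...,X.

TRACE = E,H,E,E,H,H,C,C,C,H,C,H,H

0: bank 0 row 1 — prev None → EMPTY
1: bank 0 row 1 — prev 1 → HIT
2: bank 2 row 7 — prev None → EMPTY
3: bank 1 row 10 — prev None → EMPTY
4: bank 1 row 10 — prev 10 → HIT
5: bank 1 row 10 — prev 10 → HIT
6: bank 1 row 7 — prev 10 → CONFLICT
7: bank 1 row 3 — prev 7 → CONFLICT
8: bank 1 row 7 — prev 3 → CONFLICT
9: bank 2 row 7 — prev 7 → HIT
10: bank 2 row 13 — prev 7 → CONFLICT
11: bank 0 row 1 — prev 1 → HIT
12: bank 1 row 7 — prev 7 → HIT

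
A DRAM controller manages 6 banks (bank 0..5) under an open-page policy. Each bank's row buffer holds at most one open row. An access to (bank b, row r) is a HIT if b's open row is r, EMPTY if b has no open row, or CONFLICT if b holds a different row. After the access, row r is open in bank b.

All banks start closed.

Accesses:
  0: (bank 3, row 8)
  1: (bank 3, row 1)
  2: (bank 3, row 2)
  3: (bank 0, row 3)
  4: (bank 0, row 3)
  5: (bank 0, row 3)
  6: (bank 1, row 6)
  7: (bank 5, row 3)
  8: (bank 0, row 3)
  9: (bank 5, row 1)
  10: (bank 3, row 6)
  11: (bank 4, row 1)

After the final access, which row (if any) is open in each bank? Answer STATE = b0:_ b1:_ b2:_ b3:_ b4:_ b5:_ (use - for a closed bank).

#0 (3,8) E
#1 (3,1) C  (was 8)
#2 (3,2) C  (was 1)
#3 (0,3) E
#4 (0,3) H  (was 3)
#5 (0,3) H  (was 3)
#6 (1,6) E
#7 (5,3) E
#8 (0,3) H  (was 3)
#9 (5,1) C  (was 3)
#10 (3,6) C  (was 2)
#11 (4,1) E

STATE = b0:3 b1:6 b2:- b3:6 b4:1 b5:1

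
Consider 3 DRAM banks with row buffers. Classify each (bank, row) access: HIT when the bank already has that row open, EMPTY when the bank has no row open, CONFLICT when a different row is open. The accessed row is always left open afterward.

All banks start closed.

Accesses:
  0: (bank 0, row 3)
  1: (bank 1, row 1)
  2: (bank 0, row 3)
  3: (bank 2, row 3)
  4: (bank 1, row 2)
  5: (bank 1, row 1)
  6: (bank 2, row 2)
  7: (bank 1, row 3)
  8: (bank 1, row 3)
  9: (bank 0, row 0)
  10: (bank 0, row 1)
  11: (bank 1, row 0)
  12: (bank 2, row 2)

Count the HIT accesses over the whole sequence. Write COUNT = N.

0: bank 0 row 3 — prev None → EMPTY
1: bank 1 row 1 — prev None → EMPTY
2: bank 0 row 3 — prev 3 → HIT
3: bank 2 row 3 — prev None → EMPTY
4: bank 1 row 2 — prev 1 → CONFLICT
5: bank 1 row 1 — prev 2 → CONFLICT
6: bank 2 row 2 — prev 3 → CONFLICT
7: bank 1 row 3 — prev 1 → CONFLICT
8: bank 1 row 3 — prev 3 → HIT
9: bank 0 row 0 — prev 3 → CONFLICT
10: bank 0 row 1 — prev 0 → CONFLICT
11: bank 1 row 0 — prev 3 → CONFLICT
12: bank 2 row 2 — prev 2 → HIT

COUNT = 3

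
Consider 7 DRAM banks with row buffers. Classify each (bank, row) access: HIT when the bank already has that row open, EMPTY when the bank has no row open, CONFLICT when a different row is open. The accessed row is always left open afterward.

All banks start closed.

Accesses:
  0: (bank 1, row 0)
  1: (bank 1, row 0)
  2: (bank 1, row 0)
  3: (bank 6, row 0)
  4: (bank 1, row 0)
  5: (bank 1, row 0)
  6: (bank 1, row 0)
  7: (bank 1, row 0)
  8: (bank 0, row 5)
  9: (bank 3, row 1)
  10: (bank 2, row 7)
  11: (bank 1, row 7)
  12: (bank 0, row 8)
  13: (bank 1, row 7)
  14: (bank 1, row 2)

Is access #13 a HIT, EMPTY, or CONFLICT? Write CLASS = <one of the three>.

  [0] b1 r0: no row ⇒ E
  [1] b1 r0: had r0 ⇒ H
  [2] b1 r0: had r0 ⇒ H
  [3] b6 r0: no row ⇒ E
  [4] b1 r0: had r0 ⇒ H
  [5] b1 r0: had r0 ⇒ H
  [6] b1 r0: had r0 ⇒ H
  [7] b1 r0: had r0 ⇒ H
  [8] b0 r5: no row ⇒ E
  [9] b3 r1: no row ⇒ E
  [10] b2 r7: no row ⇒ E
  [11] b1 r7: had r0 ⇒ C
  [12] b0 r8: had r5 ⇒ C
  [13] b1 r7: had r7 ⇒ H
  [14] b1 r2: had r7 ⇒ C

CLASS = HIT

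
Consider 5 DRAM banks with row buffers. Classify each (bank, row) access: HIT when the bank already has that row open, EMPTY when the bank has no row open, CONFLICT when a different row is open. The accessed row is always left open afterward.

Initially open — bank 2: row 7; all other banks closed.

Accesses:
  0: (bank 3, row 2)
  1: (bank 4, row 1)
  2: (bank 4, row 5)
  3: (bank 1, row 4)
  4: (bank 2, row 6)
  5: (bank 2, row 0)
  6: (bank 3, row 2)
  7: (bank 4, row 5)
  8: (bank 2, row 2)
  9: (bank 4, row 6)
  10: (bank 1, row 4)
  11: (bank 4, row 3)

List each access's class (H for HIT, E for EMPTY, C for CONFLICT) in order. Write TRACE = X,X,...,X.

0: bank 3 row 2 — prev None → EMPTY
1: bank 4 row 1 — prev None → EMPTY
2: bank 4 row 5 — prev 1 → CONFLICT
3: bank 1 row 4 — prev None → EMPTY
4: bank 2 row 6 — prev 7 → CONFLICT
5: bank 2 row 0 — prev 6 → CONFLICT
6: bank 3 row 2 — prev 2 → HIT
7: bank 4 row 5 — prev 5 → HIT
8: bank 2 row 2 — prev 0 → CONFLICT
9: bank 4 row 6 — prev 5 → CONFLICT
10: bank 1 row 4 — prev 4 → HIT
11: bank 4 row 3 — prev 6 → CONFLICT

TRACE = E,E,C,E,C,C,H,H,C,C,H,C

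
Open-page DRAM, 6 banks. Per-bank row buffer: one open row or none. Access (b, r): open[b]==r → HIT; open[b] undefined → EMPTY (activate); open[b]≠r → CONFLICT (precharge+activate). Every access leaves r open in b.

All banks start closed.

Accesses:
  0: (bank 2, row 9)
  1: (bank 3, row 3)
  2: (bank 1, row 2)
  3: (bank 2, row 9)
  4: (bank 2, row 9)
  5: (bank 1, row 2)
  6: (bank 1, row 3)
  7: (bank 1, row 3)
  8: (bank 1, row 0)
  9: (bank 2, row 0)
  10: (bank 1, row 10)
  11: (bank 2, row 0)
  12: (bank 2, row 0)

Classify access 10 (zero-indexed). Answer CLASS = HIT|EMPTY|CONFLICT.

CLASS = CONFLICT

  [0] b2 r9: no row ⇒ E
  [1] b3 r3: no row ⇒ E
  [2] b1 r2: no row ⇒ E
  [3] b2 r9: had r9 ⇒ H
  [4] b2 r9: had r9 ⇒ H
  [5] b1 r2: had r2 ⇒ H
  [6] b1 r3: had r2 ⇒ C
  [7] b1 r3: had r3 ⇒ H
  [8] b1 r0: had r3 ⇒ C
  [9] b2 r0: had r9 ⇒ C
  [10] b1 r10: had r0 ⇒ C
  [11] b2 r0: had r0 ⇒ H
  [12] b2 r0: had r0 ⇒ H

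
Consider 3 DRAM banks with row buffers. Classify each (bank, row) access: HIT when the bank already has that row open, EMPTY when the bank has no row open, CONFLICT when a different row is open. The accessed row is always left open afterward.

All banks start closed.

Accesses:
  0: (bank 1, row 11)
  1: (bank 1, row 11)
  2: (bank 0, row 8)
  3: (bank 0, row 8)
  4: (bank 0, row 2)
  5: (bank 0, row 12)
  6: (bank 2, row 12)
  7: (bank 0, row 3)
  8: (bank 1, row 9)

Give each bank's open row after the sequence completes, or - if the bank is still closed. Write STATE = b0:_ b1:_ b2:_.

step 0: bank1 None->11 [EMPTY]
step 1: bank1 11->11 [HIT]
step 2: bank0 None->8 [EMPTY]
step 3: bank0 8->8 [HIT]
step 4: bank0 8->2 [CONFLICT]
step 5: bank0 2->12 [CONFLICT]
step 6: bank2 None->12 [EMPTY]
step 7: bank0 12->3 [CONFLICT]
step 8: bank1 11->9 [CONFLICT]

STATE = b0:3 b1:9 b2:12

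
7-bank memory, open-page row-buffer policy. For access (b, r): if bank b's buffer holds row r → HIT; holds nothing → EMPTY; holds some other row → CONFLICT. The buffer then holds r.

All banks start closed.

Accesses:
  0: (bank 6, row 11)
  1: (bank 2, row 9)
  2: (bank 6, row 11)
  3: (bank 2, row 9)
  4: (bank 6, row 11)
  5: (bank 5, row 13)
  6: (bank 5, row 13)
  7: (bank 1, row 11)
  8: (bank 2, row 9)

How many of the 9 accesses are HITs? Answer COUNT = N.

COUNT = 5

  [0] b6 r11: no row ⇒ E
  [1] b2 r9: no row ⇒ E
  [2] b6 r11: had r11 ⇒ H
  [3] b2 r9: had r9 ⇒ H
  [4] b6 r11: had r11 ⇒ H
  [5] b5 r13: no row ⇒ E
  [6] b5 r13: had r13 ⇒ H
  [7] b1 r11: no row ⇒ E
  [8] b2 r9: had r9 ⇒ H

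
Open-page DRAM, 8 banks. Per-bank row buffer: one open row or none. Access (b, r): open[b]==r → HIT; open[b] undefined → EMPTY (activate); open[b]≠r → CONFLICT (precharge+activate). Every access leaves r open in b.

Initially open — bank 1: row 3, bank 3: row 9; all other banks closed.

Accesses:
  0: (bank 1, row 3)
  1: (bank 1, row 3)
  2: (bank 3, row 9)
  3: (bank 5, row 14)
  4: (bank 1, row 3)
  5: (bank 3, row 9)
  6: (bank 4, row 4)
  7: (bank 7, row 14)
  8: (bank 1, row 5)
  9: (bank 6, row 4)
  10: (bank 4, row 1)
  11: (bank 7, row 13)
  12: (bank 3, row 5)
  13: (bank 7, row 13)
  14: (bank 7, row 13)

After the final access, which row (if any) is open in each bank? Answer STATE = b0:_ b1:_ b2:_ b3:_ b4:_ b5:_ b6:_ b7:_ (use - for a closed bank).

  [0] b1 r3: had r3 ⇒ H
  [1] b1 r3: had r3 ⇒ H
  [2] b3 r9: had r9 ⇒ H
  [3] b5 r14: no row ⇒ E
  [4] b1 r3: had r3 ⇒ H
  [5] b3 r9: had r9 ⇒ H
  [6] b4 r4: no row ⇒ E
  [7] b7 r14: no row ⇒ E
  [8] b1 r5: had r3 ⇒ C
  [9] b6 r4: no row ⇒ E
  [10] b4 r1: had r4 ⇒ C
  [11] b7 r13: had r14 ⇒ C
  [12] b3 r5: had r9 ⇒ C
  [13] b7 r13: had r13 ⇒ H
  [14] b7 r13: had r13 ⇒ H

STATE = b0:- b1:5 b2:- b3:5 b4:1 b5:14 b6:4 b7:13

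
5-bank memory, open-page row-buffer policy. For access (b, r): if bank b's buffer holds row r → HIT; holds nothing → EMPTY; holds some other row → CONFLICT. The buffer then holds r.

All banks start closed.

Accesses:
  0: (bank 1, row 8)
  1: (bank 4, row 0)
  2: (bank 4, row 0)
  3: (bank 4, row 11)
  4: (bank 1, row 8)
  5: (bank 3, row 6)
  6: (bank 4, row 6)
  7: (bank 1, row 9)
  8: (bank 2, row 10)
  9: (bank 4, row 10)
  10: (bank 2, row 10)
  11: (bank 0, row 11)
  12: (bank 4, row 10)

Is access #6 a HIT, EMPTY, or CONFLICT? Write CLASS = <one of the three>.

CLASS = CONFLICT

step 0: bank1 None->8 [EMPTY]
step 1: bank4 None->0 [EMPTY]
step 2: bank4 0->0 [HIT]
step 3: bank4 0->11 [CONFLICT]
step 4: bank1 8->8 [HIT]
step 5: bank3 None->6 [EMPTY]
step 6: bank4 11->6 [CONFLICT]
step 7: bank1 8->9 [CONFLICT]
step 8: bank2 None->10 [EMPTY]
step 9: bank4 6->10 [CONFLICT]
step 10: bank2 10->10 [HIT]
step 11: bank0 None->11 [EMPTY]
step 12: bank4 10->10 [HIT]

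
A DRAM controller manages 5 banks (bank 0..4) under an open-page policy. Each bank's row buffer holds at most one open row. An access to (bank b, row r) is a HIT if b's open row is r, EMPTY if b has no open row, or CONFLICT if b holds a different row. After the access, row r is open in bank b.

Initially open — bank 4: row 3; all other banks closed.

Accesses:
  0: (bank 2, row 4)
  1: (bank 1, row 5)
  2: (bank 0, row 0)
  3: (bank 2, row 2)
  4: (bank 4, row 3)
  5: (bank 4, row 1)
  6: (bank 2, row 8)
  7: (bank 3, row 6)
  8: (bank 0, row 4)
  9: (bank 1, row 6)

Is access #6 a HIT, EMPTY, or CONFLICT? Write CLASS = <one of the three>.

CLASS = CONFLICT

step 0: bank2 None->4 [EMPTY]
step 1: bank1 None->5 [EMPTY]
step 2: bank0 None->0 [EMPTY]
step 3: bank2 4->2 [CONFLICT]
step 4: bank4 3->3 [HIT]
step 5: bank4 3->1 [CONFLICT]
step 6: bank2 2->8 [CONFLICT]
step 7: bank3 None->6 [EMPTY]
step 8: bank0 0->4 [CONFLICT]
step 9: bank1 5->6 [CONFLICT]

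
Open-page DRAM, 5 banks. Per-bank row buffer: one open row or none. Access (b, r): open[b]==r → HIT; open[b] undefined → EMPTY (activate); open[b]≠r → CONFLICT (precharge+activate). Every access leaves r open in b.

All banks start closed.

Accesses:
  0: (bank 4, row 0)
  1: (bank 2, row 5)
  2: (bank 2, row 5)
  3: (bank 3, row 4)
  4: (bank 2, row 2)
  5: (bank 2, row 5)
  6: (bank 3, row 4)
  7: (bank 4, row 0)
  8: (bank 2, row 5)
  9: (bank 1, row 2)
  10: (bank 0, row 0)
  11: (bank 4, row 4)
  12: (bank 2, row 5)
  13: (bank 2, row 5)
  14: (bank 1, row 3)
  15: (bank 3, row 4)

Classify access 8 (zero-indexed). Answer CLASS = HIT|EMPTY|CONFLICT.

  [0] b4 r0: no row ⇒ E
  [1] b2 r5: no row ⇒ E
  [2] b2 r5: had r5 ⇒ H
  [3] b3 r4: no row ⇒ E
  [4] b2 r2: had r5 ⇒ C
  [5] b2 r5: had r2 ⇒ C
  [6] b3 r4: had r4 ⇒ H
  [7] b4 r0: had r0 ⇒ H
  [8] b2 r5: had r5 ⇒ H
  [9] b1 r2: no row ⇒ E
  [10] b0 r0: no row ⇒ E
  [11] b4 r4: had r0 ⇒ C
  [12] b2 r5: had r5 ⇒ H
  [13] b2 r5: had r5 ⇒ H
  [14] b1 r3: had r2 ⇒ C
  [15] b3 r4: had r4 ⇒ H

CLASS = HIT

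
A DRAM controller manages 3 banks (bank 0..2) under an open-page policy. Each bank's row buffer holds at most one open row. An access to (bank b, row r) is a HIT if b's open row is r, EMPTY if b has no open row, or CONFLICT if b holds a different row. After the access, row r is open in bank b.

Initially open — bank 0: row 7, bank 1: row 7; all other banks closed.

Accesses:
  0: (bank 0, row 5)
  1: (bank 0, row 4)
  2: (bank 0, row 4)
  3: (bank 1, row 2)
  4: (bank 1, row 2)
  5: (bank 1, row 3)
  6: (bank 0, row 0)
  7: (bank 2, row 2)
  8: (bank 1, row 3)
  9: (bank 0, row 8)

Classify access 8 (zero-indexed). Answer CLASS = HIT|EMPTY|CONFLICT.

  [0] b0 r5: had r7 ⇒ C
  [1] b0 r4: had r5 ⇒ C
  [2] b0 r4: had r4 ⇒ H
  [3] b1 r2: had r7 ⇒ C
  [4] b1 r2: had r2 ⇒ H
  [5] b1 r3: had r2 ⇒ C
  [6] b0 r0: had r4 ⇒ C
  [7] b2 r2: no row ⇒ E
  [8] b1 r3: had r3 ⇒ H
  [9] b0 r8: had r0 ⇒ C

CLASS = HIT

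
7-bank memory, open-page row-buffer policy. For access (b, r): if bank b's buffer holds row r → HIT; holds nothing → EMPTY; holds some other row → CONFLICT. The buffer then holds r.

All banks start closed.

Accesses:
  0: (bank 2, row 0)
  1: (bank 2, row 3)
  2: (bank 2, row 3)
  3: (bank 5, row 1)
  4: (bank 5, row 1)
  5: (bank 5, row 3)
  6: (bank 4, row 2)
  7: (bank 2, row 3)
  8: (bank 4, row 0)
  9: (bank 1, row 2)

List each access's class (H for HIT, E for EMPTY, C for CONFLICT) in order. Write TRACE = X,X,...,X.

  [0] b2 r0: no row ⇒ E
  [1] b2 r3: had r0 ⇒ C
  [2] b2 r3: had r3 ⇒ H
  [3] b5 r1: no row ⇒ E
  [4] b5 r1: had r1 ⇒ H
  [5] b5 r3: had r1 ⇒ C
  [6] b4 r2: no row ⇒ E
  [7] b2 r3: had r3 ⇒ H
  [8] b4 r0: had r2 ⇒ C
  [9] b1 r2: no row ⇒ E

TRACE = E,C,H,E,H,C,E,H,C,E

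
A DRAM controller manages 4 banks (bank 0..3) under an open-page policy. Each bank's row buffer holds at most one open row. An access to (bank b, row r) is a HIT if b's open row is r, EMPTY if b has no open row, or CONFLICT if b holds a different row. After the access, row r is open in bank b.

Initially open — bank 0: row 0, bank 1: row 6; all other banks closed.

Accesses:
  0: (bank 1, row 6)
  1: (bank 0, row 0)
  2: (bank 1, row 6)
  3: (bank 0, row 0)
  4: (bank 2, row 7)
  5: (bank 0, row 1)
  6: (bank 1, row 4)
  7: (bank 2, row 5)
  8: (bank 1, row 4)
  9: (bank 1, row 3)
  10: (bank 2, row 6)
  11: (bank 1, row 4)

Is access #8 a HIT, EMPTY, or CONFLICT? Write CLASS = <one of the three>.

CLASS = HIT

  [0] b1 r6: had r6 ⇒ H
  [1] b0 r0: had r0 ⇒ H
  [2] b1 r6: had r6 ⇒ H
  [3] b0 r0: had r0 ⇒ H
  [4] b2 r7: no row ⇒ E
  [5] b0 r1: had r0 ⇒ C
  [6] b1 r4: had r6 ⇒ C
  [7] b2 r5: had r7 ⇒ C
  [8] b1 r4: had r4 ⇒ H
  [9] b1 r3: had r4 ⇒ C
  [10] b2 r6: had r5 ⇒ C
  [11] b1 r4: had r3 ⇒ C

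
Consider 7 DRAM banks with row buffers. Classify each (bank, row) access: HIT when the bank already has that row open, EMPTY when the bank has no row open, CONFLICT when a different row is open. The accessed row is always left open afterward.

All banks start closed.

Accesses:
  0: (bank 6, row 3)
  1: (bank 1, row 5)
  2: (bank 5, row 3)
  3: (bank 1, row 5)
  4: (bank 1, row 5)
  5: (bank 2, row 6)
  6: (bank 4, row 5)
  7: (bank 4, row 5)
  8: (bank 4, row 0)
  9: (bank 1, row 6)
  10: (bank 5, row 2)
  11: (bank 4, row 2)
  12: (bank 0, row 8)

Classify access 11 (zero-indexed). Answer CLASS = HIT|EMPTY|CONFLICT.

CLASS = CONFLICT

  [0] b6 r3: no row ⇒ E
  [1] b1 r5: no row ⇒ E
  [2] b5 r3: no row ⇒ E
  [3] b1 r5: had r5 ⇒ H
  [4] b1 r5: had r5 ⇒ H
  [5] b2 r6: no row ⇒ E
  [6] b4 r5: no row ⇒ E
  [7] b4 r5: had r5 ⇒ H
  [8] b4 r0: had r5 ⇒ C
  [9] b1 r6: had r5 ⇒ C
  [10] b5 r2: had r3 ⇒ C
  [11] b4 r2: had r0 ⇒ C
  [12] b0 r8: no row ⇒ E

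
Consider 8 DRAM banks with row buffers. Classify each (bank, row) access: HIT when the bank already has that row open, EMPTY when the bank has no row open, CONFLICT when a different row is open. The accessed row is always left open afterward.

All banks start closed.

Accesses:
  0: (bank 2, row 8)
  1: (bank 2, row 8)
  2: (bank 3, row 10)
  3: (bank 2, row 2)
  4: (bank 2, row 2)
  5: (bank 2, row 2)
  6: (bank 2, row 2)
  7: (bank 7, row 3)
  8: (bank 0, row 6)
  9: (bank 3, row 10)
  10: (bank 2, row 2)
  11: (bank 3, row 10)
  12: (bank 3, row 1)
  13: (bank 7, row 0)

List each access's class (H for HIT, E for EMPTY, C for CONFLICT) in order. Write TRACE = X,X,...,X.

TRACE = E,H,E,C,H,H,H,E,E,H,H,H,C,C

  [0] b2 r8: no row ⇒ E
  [1] b2 r8: had r8 ⇒ H
  [2] b3 r10: no row ⇒ E
  [3] b2 r2: had r8 ⇒ C
  [4] b2 r2: had r2 ⇒ H
  [5] b2 r2: had r2 ⇒ H
  [6] b2 r2: had r2 ⇒ H
  [7] b7 r3: no row ⇒ E
  [8] b0 r6: no row ⇒ E
  [9] b3 r10: had r10 ⇒ H
  [10] b2 r2: had r2 ⇒ H
  [11] b3 r10: had r10 ⇒ H
  [12] b3 r1: had r10 ⇒ C
  [13] b7 r0: had r3 ⇒ C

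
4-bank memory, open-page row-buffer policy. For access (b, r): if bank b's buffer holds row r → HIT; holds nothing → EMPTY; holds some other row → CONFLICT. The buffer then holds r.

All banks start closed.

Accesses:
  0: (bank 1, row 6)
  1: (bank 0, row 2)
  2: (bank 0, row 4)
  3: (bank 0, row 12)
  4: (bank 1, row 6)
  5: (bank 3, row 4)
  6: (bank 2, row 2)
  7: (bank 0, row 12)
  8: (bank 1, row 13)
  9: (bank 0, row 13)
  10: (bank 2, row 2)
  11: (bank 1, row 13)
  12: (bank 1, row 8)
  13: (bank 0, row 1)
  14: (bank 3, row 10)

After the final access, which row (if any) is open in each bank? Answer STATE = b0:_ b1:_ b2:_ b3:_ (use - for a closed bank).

  [0] b1 r6: no row ⇒ E
  [1] b0 r2: no row ⇒ E
  [2] b0 r4: had r2 ⇒ C
  [3] b0 r12: had r4 ⇒ C
  [4] b1 r6: had r6 ⇒ H
  [5] b3 r4: no row ⇒ E
  [6] b2 r2: no row ⇒ E
  [7] b0 r12: had r12 ⇒ H
  [8] b1 r13: had r6 ⇒ C
  [9] b0 r13: had r12 ⇒ C
  [10] b2 r2: had r2 ⇒ H
  [11] b1 r13: had r13 ⇒ H
  [12] b1 r8: had r13 ⇒ C
  [13] b0 r1: had r13 ⇒ C
  [14] b3 r10: had r4 ⇒ C

STATE = b0:1 b1:8 b2:2 b3:10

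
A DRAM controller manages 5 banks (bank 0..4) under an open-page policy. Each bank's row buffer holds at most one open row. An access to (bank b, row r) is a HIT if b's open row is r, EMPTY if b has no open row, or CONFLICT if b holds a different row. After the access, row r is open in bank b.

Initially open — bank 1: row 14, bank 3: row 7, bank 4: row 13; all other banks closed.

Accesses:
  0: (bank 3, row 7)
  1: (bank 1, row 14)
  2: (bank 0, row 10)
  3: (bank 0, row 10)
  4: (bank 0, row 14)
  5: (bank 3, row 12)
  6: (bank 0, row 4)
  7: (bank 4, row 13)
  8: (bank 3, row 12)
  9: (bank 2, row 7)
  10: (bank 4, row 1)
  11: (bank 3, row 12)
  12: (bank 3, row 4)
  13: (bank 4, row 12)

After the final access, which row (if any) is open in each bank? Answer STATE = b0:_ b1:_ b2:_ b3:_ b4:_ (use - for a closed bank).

  [0] b3 r7: had r7 ⇒ H
  [1] b1 r14: had r14 ⇒ H
  [2] b0 r10: no row ⇒ E
  [3] b0 r10: had r10 ⇒ H
  [4] b0 r14: had r10 ⇒ C
  [5] b3 r12: had r7 ⇒ C
  [6] b0 r4: had r14 ⇒ C
  [7] b4 r13: had r13 ⇒ H
  [8] b3 r12: had r12 ⇒ H
  [9] b2 r7: no row ⇒ E
  [10] b4 r1: had r13 ⇒ C
  [11] b3 r12: had r12 ⇒ H
  [12] b3 r4: had r12 ⇒ C
  [13] b4 r12: had r1 ⇒ C

STATE = b0:4 b1:14 b2:7 b3:4 b4:12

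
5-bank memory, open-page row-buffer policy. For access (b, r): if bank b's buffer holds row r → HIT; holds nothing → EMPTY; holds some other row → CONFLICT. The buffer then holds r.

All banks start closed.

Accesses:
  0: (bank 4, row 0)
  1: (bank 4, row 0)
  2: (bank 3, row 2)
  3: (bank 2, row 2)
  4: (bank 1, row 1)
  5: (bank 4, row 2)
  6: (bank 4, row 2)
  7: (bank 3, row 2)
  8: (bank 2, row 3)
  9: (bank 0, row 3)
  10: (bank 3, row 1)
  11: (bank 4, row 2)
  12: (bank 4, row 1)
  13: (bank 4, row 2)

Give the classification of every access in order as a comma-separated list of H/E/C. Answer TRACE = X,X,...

TRACE = E,H,E,E,E,C,H,H,C,E,C,H,C,C

0: bank 4 row 0 — prev None → EMPTY
1: bank 4 row 0 — prev 0 → HIT
2: bank 3 row 2 — prev None → EMPTY
3: bank 2 row 2 — prev None → EMPTY
4: bank 1 row 1 — prev None → EMPTY
5: bank 4 row 2 — prev 0 → CONFLICT
6: bank 4 row 2 — prev 2 → HIT
7: bank 3 row 2 — prev 2 → HIT
8: bank 2 row 3 — prev 2 → CONFLICT
9: bank 0 row 3 — prev None → EMPTY
10: bank 3 row 1 — prev 2 → CONFLICT
11: bank 4 row 2 — prev 2 → HIT
12: bank 4 row 1 — prev 2 → CONFLICT
13: bank 4 row 2 — prev 1 → CONFLICT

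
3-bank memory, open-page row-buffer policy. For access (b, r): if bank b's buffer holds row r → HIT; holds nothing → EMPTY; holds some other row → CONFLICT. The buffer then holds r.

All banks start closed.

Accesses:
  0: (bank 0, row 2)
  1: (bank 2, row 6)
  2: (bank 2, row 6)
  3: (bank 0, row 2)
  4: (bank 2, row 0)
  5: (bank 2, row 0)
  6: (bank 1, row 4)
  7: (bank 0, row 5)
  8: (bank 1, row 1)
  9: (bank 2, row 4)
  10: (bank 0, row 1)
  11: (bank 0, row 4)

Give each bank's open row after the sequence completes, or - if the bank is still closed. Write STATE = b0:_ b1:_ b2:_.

#0 (0,2) E
#1 (2,6) E
#2 (2,6) H  (was 6)
#3 (0,2) H  (was 2)
#4 (2,0) C  (was 6)
#5 (2,0) H  (was 0)
#6 (1,4) E
#7 (0,5) C  (was 2)
#8 (1,1) C  (was 4)
#9 (2,4) C  (was 0)
#10 (0,1) C  (was 5)
#11 (0,4) C  (was 1)

STATE = b0:4 b1:1 b2:4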